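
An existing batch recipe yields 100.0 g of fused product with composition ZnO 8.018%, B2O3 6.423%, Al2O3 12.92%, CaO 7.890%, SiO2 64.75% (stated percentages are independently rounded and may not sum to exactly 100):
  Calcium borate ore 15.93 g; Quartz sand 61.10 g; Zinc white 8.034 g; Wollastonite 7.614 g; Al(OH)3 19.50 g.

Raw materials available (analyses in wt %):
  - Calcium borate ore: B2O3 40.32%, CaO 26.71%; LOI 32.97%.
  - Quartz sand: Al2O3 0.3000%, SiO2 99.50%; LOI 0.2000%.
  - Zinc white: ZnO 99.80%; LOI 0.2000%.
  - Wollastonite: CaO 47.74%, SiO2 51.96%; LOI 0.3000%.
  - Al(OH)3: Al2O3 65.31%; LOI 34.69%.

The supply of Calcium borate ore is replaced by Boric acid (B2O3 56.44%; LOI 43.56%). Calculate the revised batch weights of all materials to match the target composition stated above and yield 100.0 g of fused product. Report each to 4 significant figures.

The intermediate values are printed with 4-significant-digit rounding in the working. The whole derivation holds full float precision in all steps. A single rounding yields each reported number; derived quantities are recomputed from the weighed amounts at 100.0 g of glass in full precision (the five compositions, LOI, net glass mass, yield, the totals) precisely as stated by the question or the answer.
Oxide mass targets, per 100.0 g fused product:
  ZnO: 8.018% × 100.0 = 8.018 g
  B2O3: 6.423% × 100.0 = 6.423 g
  Al2O3: 12.92% × 100.0 = 12.92 g
  CaO: 7.890% × 100.0 = 7.890 g
  SiO2: 64.75% × 100.0 = 64.75 g
Verifying the oxide balance applying the batch weights above, under the basis named above (summed amounts equal target values once rounding is allowed for):
  ZnO: 8.034·0.9980 = 8.018 g (target 8.018 g)
  B2O3: 11.38·0.5644 = 6.423 g (target 6.423 g)
  Al2O3: 56.44·0.003000 + 19.52·0.6531 = 12.92 g (target 12.92 g)
  CaO: 16.53·0.4774 = 7.891 g (target 7.890 g)
  SiO2: 56.44·0.9950 + 16.53·0.5196 = 64.75 g (target 64.75 g)
Glass-mass closure: whole batch net of LOI = 100.0 g (targets for the oxides total 100.0 g; versus the stated basis of 100.0 g — deltas are rounding alone).
Batch total: Σ batch = 111.9 g; Σ batch·LOI gives LOI loss = 11.91 g; yield: glass divided by total = 89.36%.

Revised batch per 100.0 g fused product:
  Boric acid: 11.38 g
  Quartz sand: 56.44 g
  Zinc white: 8.034 g
  Wollastonite: 16.53 g
  Al(OH)3: 19.52 g
Total batch = 111.9 g; LOI loss = 11.91 g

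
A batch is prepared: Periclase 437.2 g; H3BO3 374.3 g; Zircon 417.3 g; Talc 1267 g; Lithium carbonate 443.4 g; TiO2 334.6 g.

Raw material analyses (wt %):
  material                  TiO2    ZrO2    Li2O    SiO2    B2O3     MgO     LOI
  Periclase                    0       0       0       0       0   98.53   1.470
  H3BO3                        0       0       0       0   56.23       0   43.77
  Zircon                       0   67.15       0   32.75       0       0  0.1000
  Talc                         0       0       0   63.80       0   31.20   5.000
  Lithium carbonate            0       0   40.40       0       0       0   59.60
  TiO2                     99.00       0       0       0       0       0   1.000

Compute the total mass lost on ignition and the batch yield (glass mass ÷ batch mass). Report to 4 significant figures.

In-progress results are printed, rounded to 4 significant figures, between the steps. All arithmetic holds exact precision in all steps; exactly one rounding is applied to each reported number. The derived quantities are computed using the weight values per 2772 g of glass in full precision (glass mass, LOI, the totals, the yield, the six compositions), exactly as shown in problem or answer.
Ignition loss by material:
  Periclase: 437.2 × 0.01470 = 6.427 g
  H3BO3: 374.3 × 0.4377 = 163.8 g
  Zircon: 417.3 × 0.001000 = 0.4173 g
  Talc: 1267 × 0.05000 = 63.35 g
  Lithium carbonate: 443.4 × 0.5960 = 264.3 g
  TiO2: 334.6 × 0.01000 = 3.346 g
Total LOI = 501.6 g
Glass = batch − LOI = 3274 − 501.6 = 2772 g

LOI loss = 501.6 g; glass = 2772 g; yield = 84.68%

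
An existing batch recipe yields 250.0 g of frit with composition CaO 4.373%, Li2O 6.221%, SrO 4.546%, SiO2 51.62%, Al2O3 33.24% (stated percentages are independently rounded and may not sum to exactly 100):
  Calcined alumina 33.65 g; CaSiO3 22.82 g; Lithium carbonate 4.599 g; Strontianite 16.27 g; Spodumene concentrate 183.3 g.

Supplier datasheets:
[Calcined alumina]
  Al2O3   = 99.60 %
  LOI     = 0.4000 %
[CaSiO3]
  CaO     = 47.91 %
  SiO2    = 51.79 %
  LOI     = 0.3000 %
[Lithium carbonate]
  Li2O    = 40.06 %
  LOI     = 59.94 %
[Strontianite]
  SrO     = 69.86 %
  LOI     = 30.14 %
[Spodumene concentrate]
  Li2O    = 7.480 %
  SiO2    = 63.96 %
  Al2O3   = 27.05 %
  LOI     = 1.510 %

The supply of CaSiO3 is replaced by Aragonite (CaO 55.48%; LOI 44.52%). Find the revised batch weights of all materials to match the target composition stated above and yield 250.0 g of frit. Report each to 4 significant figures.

Revised batch per 250.0 g frit:
  Calcined alumina: 28.64 g
  Aragonite: 19.71 g
  Lithium carbonate: 1.149 g
  Strontianite: 16.27 g
  Spodumene concentrate: 201.8 g
Total batch = 267.6 g; LOI loss = 17.53 g

In-progress results are printed, with 4-significant-figure rounding, between the steps; all internal work maintains exact precision in every operation; each reported figure takes exactly one rounding. Derived quantities are recomputed starting from the weights for 250.0 g of glass at exact precision (five oxide percentages, yield, net glass mass, the totals, LOI) as written in problem or answer.
Oxide-by-oxide targets in 250.0 g frit:
  CaO: 4.373% × 250.0 = 10.93 g
  Li2O: 6.221% × 250.0 = 15.55 g
  SrO: 4.546% × 250.0 = 11.36 g
  SiO2: 51.62% × 250.0 = 129.0 g
  Al2O3: 33.24% × 250.0 = 83.10 g
Checking each oxide sum from the weights as reported, under the basis named above (sums match the target masses inside rounding margins):
  CaO: 19.71·0.5548 = 10.94 g (target 10.93 g)
  Li2O: 1.149·0.4006 + 201.8·0.07480 = 15.55 g (target 15.55 g)
  SrO: 16.27·0.6986 = 11.37 g (target 11.36 g)
  SiO2: 201.8·0.6396 = 129.1 g (target 129.0 g)
  Al2O3: 28.64·0.9960 + 201.8·0.2705 = 83.11 g (target 83.10 g)
Consistency of the glass mass: net batch after ignition = 250.0 g (the targets, summed, come to 250.0 g; versus the stated basis of 250.0 g — rounding explains the deltas).
Batch grand total — Σ batch = 267.6 g; the LOI term Σ batch·LOI equals 17.53 g; the yield ratio, glass ÷ batch: 93.45%.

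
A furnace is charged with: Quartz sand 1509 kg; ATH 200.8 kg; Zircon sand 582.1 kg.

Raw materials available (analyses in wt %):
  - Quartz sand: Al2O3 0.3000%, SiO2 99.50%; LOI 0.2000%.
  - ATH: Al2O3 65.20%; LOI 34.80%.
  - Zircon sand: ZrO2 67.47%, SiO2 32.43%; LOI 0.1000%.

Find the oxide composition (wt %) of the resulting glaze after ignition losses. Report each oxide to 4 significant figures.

The working math holds full precision through the solve — the intermediate values are shown rounded to four significant digits within the worked lines — each reported result takes a single rounding — all derived quantities (the yield, totals, ignition loss, the three compositions, glass mass) are rebuilt from the batch weights at 2218 kg of glass at full float precision exactly as shown in the problem or answer text.
Mass of each oxide from the mix:
  Al2O3: 1509·0.003000 + 200.8·0.6520 = 135.4 kg
  ZrO2: 582.1·0.6747 = 392.7 kg
  SiO2: 1509·0.9950 + 582.1·0.3243 = 1690 kg
LOI: 1509·0.002000 + 200.8·0.3480 + 582.1·0.001000 = 73.48 kg
Glass mass = batch − LOI = 2292 − 73.48 = 2218 kg (= Σ oxide masses)
wt %: oxide over glass, times 100

Glass mass = 2218 kg (batch 2292 − LOI 73.48).
Composition: Al2O3 6.106%, ZrO2 17.70%, SiO2 76.19%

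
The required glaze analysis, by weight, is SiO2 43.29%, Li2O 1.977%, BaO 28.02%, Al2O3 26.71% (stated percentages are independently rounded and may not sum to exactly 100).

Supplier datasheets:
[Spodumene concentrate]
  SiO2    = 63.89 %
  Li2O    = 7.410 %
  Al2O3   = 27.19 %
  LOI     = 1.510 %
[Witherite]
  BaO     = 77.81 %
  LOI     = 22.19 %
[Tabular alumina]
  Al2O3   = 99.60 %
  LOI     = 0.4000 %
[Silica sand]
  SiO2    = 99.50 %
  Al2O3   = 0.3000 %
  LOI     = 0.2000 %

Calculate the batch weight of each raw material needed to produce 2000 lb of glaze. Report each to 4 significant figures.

The whole derivation carries full float precision from first step to last; mid-chain values are shown with 4-significant-digit rounding between the steps; exactly one rounding lands on every reported number — all derived quantities are recomputed using the weight values on 2000 lb of glass in full precision (four oxide percentages, the totals, glass mass, LOI, yield), precisely as stated by problem or answer.
Oxide mass targets, per 2000 lb glaze:
  SiO2: 43.29% × 2000 = 865.8 lb
  Li2O: 1.977% × 2000 = 39.54 lb
  BaO: 28.02% × 2000 = 560.4 lb
  Al2O3: 26.71% × 2000 = 534.2 lb
Mass-balance tally per oxide given the weights on record, for the quoted basis mass (each sum matches its target mass up to rounding of the answer):
  SiO2: 533.6·0.6389 + 527.5·0.9950 = 865.8 lb (target 865.8 lb)
  Li2O: 533.6·0.07410 = 39.54 lb (target 39.54 lb)
  BaO: 720.2·0.7781 = 560.4 lb (target 560.4 lb)
  Al2O3: 533.6·0.2719 + 389.1·0.9960 + 527.5·0.003000 = 534.2 lb (target 534.2 lb)
Auditing the glass mass value: batch total minus LOI = 2000 lb (targets for the oxides total 2000 lb; basis as stated: 2000 lb — gaps are rounding artifacts).
Whole-batch sum: Σ batch = 2170 lb; loss to ignition Σ batch·LOI = 170.5 lb; yield: glass divided by total = 92.15%.

Batch per 2000 lb glaze:
  Spodumene concentrate: 533.6 lb
  Witherite: 720.2 lb
  Tabular alumina: 389.1 lb
  Silica sand: 527.5 lb
Total batch = 2170 lb; LOI loss = 170.5 lb; yield = 92.15%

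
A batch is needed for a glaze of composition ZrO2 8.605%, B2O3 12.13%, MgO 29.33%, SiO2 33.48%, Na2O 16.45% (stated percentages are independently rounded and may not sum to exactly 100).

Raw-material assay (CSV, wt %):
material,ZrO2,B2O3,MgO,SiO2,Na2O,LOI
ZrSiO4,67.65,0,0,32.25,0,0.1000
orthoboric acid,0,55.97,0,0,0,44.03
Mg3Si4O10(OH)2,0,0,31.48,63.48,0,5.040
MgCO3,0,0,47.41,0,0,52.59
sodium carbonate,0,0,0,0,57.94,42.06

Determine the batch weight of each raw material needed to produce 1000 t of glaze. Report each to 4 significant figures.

Every computation holds exact precision at all times — rounding to four significant figures extends to every in-between result as printed; a single rounding completes every reported figure. The derived quantities are recomputed starting from the weights per 1000 t of glass at full precision (the yield, net glass mass, the totals, ignition loss, the five compositions) as quoted within either problem or answer.
Per-oxide target masses for 1000 t glaze:
  ZrO2: 8.605% × 1000 = 86.05 t
  B2O3: 12.13% × 1000 = 121.3 t
  MgO: 29.33% × 1000 = 293.3 t
  SiO2: 33.48% × 1000 = 334.8 t
  Na2O: 16.45% × 1000 = 164.5 t
Mass-balance tally per oxide using the reported weights, per the basis as stated (target by target, the sums agree within answer rounding):
  ZrO2: 127.2·0.6765 = 86.05 t (target 86.05 t)
  B2O3: 216.7·0.5597 = 121.3 t (target 121.3 t)
  MgO: 462.8·0.3148 + 311.4·0.4741 = 293.3 t (target 293.3 t)
  SiO2: 127.2·0.3225 + 462.8·0.6348 = 334.8 t (target 334.8 t)
  Na2O: 283.9·0.5794 = 164.5 t (target 164.5 t)
Glass mass check: batch total minus LOI = 1000 t (the targets, summed, come to 1000 t; versus the stated basis of 1000 t — a pure rounding effect).
Batch total: Σ batch = 1402 t; ignition loss, Σ(batch × LOI) = 402.0 t; as yield: glass ÷ batch → 71.32%.

Batch per 1000 t glaze:
  ZrSiO4: 127.2 t
  orthoboric acid: 216.7 t
  Mg3Si4O10(OH)2: 462.8 t
  MgCO3: 311.4 t
  sodium carbonate: 283.9 t
Total batch = 1402 t; LOI loss = 402.0 t; yield = 71.32%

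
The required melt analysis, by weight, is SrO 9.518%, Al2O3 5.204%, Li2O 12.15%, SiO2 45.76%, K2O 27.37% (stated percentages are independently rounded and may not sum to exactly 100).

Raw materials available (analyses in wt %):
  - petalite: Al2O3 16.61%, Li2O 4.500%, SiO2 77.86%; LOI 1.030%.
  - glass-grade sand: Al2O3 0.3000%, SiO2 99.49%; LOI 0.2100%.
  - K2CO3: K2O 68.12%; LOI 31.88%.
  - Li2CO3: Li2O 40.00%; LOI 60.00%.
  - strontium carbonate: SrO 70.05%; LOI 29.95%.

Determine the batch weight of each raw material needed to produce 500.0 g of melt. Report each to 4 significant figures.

Mid-chain values are shown (rounded to four significant figures) as written — all internal work runs at full precision through the solve — exactly one rounding is applied to each reported value. The derived quantities (the totals, LOI, net glass mass, five oxide percentages, the yield) are computed at full float precision from the batch weights for 500.0 g of glass, exactly as shown in the problem or answer text.
Target masses of each oxide per 500.0 g melt:
  SrO: 9.518% × 500.0 = 47.59 g
  Al2O3: 5.204% × 500.0 = 26.02 g
  Li2O: 12.15% × 500.0 = 60.75 g
  SiO2: 45.76% × 500.0 = 228.8 g
  K2O: 27.37% × 500.0 = 136.8 g
Oxide-by-oxide audit working from each reported weight, under the basis named above (each sum matches its target mass exact up to rounding of places):
  SrO: 67.94·0.7005 = 47.59 g (target 47.59 g)
  Al2O3: 154.7·0.1661 + 108.9·0.003000 = 26.02 g (target 26.02 g)
  Li2O: 154.7·0.04500 + 134.5·0.4000 = 60.76 g (target 60.75 g)
  SiO2: 154.7·0.7786 + 108.9·0.9949 = 228.8 g (target 228.8 g)
  K2O: 200.9·0.6812 = 136.9 g (target 136.8 g)
Glass-mass closure: batch total minus LOI = 500.0 g (the targets, summed, come to 500.0 g; versus the stated basis of 500.0 g — a pure rounding effect).
Adding the batch up: Σ batch = 666.9 g; ignition loss, Σ(batch × LOI) = 166.9 g; yield = glass ÷ total batch = 74.97%.

Batch per 500.0 g melt:
  petalite: 154.7 g
  glass-grade sand: 108.9 g
  K2CO3: 200.9 g
  Li2CO3: 134.5 g
  strontium carbonate: 67.94 g
Total batch = 666.9 g; LOI loss = 166.9 g; yield = 74.97%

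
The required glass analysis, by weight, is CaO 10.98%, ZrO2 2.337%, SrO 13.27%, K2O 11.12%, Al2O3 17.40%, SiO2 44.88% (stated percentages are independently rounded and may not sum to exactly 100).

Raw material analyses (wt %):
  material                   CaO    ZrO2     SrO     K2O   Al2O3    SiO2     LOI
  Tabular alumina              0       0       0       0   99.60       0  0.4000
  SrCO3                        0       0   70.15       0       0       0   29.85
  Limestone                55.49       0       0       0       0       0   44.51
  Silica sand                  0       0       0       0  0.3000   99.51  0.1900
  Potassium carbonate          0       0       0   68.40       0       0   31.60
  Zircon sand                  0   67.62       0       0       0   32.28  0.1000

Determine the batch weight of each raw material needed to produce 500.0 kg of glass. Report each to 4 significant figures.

Batch per 500.0 kg glass:
  Tabular alumina: 86.69 kg
  SrCO3: 94.58 kg
  Limestone: 98.94 kg
  Silica sand: 219.9 kg
  Potassium carbonate: 81.29 kg
  Zircon sand: 17.28 kg
Total batch = 598.7 kg; LOI loss = 98.74 kg; yield = 83.51%

All arithmetic carries exact precision through every step — intermediates are printed (rounded to 4 significant figures) across the worked steps — every reported value sees exactly one rounding — the derived quantities, including the six compositions, the totals, net glass mass, the yield, ignition loss, are carried using the weight values at 500.0 kg of glass in exact precision as given in the question or the answer.
Oxide mass targets, per 500.0 kg glass:
  CaO: 10.98% × 500.0 = 54.90 kg
  ZrO2: 2.337% × 500.0 = 11.68 kg
  SrO: 13.27% × 500.0 = 66.35 kg
  K2O: 11.12% × 500.0 = 55.60 kg
  Al2O3: 17.40% × 500.0 = 87.00 kg
  SiO2: 44.88% × 500.0 = 224.4 kg
Oxide-by-oxide audit per the reported batch figures, for the quoted basis mass (sums match the target masses inside rounding margins):
  CaO: 98.94·0.5549 = 54.90 kg (target 54.90 kg)
  ZrO2: 17.28·0.6762 = 11.68 kg (target 11.68 kg)
  SrO: 94.58·0.7015 = 66.35 kg (target 66.35 kg)
  K2O: 81.29·0.6840 = 55.60 kg (target 55.60 kg)
  Al2O3: 86.69·0.9960 + 219.9·0.003000 = 87.00 kg (target 87.00 kg)
  SiO2: 219.9·0.9951 + 17.28·0.3228 = 224.4 kg (target 224.4 kg)
Auditing the glass mass value: net batch after ignition = 499.9 kg (per-oxide target masses sum to 499.9 kg; basis as stated: 500.0 kg — any gap is answer rounding).
Adding the batch up: Σ batch = 598.7 kg; loss to ignition Σ batch·LOI = 98.74 kg; yield, glass over the total, = 83.51%.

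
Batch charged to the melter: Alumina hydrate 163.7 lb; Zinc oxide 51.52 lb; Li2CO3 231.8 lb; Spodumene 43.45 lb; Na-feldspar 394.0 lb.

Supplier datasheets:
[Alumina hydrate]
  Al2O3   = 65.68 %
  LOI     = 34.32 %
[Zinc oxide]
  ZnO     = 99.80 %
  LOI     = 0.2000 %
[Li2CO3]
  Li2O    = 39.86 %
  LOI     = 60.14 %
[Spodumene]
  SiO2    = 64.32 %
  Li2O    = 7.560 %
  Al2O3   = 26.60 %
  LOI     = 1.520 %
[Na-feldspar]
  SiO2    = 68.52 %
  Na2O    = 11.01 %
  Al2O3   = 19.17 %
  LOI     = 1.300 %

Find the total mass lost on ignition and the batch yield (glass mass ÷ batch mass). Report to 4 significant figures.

LOI loss = 201.5 lb; glass = 683.0 lb; yield = 77.22%

Mid-chain values are displayed rounded to four significant figures as written; all internal work keeps full float precision at every stage. Every reported result is rounded only once; the derived quantities are re-derived in full precision (the yield, the five compositions, the totals, net glass mass, ignition loss) from the batch weights per 683.0 lb of glass as set out in the problem or answer text.
LOI of each material in turn:
  Alumina hydrate: 163.7 × 0.3432 = 56.18 lb
  Zinc oxide: 51.52 × 0.002000 = 0.1030 lb
  Li2CO3: 231.8 × 0.6014 = 139.4 lb
  Spodumene: 43.45 × 0.01520 = 0.6604 lb
  Na-feldspar: 394.0 × 0.01300 = 5.122 lb
Total LOI = 201.5 lb
Glass = batch − LOI = 884.5 − 201.5 = 683.0 lb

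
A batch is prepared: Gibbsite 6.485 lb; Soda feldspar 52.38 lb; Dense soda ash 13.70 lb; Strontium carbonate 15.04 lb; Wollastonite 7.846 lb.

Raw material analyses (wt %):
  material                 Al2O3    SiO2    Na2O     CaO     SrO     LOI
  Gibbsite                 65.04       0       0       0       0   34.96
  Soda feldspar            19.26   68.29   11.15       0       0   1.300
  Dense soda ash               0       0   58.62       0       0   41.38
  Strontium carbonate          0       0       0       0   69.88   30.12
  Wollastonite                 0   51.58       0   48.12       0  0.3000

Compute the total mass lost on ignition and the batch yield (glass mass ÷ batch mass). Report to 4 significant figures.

Rounding to four significant digits governs every intermediate as shown; full precision is maintained all the way through — every reported value receives exactly one rounding. The derived quantities, which include ignition loss, glass mass, the totals, five oxide percentages, yield, are carried at full precision, as they appear in problem or answer, starting from the weights per 82.28 lb of glass.
Loss on ignition, line by line:
  Gibbsite: 6.485 × 0.3496 = 2.267 lb
  Soda feldspar: 52.38 × 0.01300 = 0.6809 lb
  Dense soda ash: 13.70 × 0.4138 = 5.669 lb
  Strontium carbonate: 15.04 × 0.3012 = 4.530 lb
  Wollastonite: 7.846 × 0.003000 = 0.02354 lb
Total LOI = 13.17 lb
Glass = batch − LOI = 95.45 − 13.17 = 82.28 lb

LOI loss = 13.17 lb; glass = 82.28 lb; yield = 86.20%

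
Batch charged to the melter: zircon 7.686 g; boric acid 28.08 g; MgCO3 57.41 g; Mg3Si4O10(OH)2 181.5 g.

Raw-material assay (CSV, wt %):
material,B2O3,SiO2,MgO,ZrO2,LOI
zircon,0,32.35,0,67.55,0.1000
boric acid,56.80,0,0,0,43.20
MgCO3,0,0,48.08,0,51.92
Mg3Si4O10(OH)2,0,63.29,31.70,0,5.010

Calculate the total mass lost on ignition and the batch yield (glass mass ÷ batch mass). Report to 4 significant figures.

LOI loss = 51.04 g; glass = 223.6 g; yield = 81.42%

All internal work carries full float precision at all times. Rounding to four significant digits applies to each intermediate as displayed; each reported number takes just one rounding. The derived quantities, which include the yield, ignition loss, net glass mass, the totals, four oxide percentages, are computed at full precision, as set out in problem or answer, using the weight values at 223.6 g of glass.
Loss on ignition, line by line:
  zircon: 7.686 × 0.001000 = 0.007686 g
  boric acid: 28.08 × 0.4320 = 12.13 g
  MgCO3: 57.41 × 0.5192 = 29.81 g
  Mg3Si4O10(OH)2: 181.5 × 0.05010 = 9.093 g
Total LOI = 51.04 g
Glass = batch − LOI = 274.7 − 51.04 = 223.6 g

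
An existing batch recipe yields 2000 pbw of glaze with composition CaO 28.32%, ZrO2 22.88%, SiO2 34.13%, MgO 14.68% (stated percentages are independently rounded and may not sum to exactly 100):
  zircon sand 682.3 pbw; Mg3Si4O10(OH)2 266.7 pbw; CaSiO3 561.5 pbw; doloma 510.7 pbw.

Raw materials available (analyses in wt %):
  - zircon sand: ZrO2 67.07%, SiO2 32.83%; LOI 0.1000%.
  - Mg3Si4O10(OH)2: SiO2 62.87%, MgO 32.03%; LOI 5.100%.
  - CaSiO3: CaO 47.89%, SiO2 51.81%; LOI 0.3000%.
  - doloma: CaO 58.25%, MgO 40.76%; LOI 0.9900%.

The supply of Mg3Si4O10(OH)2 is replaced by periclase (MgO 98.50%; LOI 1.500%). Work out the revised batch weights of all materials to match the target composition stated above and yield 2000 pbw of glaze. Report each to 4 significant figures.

Revised batch per 2000 pbw glaze:
  zircon sand: 682.3 pbw
  periclase: 196.8 pbw
  CaSiO3: 885.2 pbw
  doloma: 244.6 pbw
Total batch = 2009 pbw; LOI loss = 8.711 pbw

Working values are printed, rounded to four significant figures, at each printed step; all arithmetic maintains full float precision from start to finish; every reported number takes exactly one rounding — derived quantities, which include four oxide percentages, net glass mass, totals, LOI, the yield, are re-derived at full float precision, as quoted within the question or the answer, starting from the weights on 2000 pbw of glass.
Per-oxide target masses for 2000 pbw glaze:
  CaO: 28.32% × 2000 = 566.4 pbw
  ZrO2: 22.88% × 2000 = 457.6 pbw
  SiO2: 34.13% × 2000 = 682.6 pbw
  MgO: 14.68% × 2000 = 293.6 pbw
Checking each oxide sum working from each reported weight, against the basis in use (sums match the target masses inside rounding margins):
  CaO: 885.2·0.4789 + 244.6·0.5825 = 566.4 pbw (target 566.4 pbw)
  ZrO2: 682.3·0.6707 = 457.6 pbw (target 457.6 pbw)
  SiO2: 682.3·0.3283 + 885.2·0.5181 = 682.6 pbw (target 682.6 pbw)
  MgO: 196.8·0.9850 + 244.6·0.4076 = 293.5 pbw (target 293.6 pbw)
Glass-mass bookkeeping: Σ batch − LOI loss = 2000 pbw (targets for the oxides total 2000 pbw; against the stated basis, 2000 pbw — any gap is answer rounding).
Whole-batch sum: Σ batch = 2009 pbw; the LOI term Σ batch·LOI equals 8.711 pbw; yield, glass over the total, = 99.57%.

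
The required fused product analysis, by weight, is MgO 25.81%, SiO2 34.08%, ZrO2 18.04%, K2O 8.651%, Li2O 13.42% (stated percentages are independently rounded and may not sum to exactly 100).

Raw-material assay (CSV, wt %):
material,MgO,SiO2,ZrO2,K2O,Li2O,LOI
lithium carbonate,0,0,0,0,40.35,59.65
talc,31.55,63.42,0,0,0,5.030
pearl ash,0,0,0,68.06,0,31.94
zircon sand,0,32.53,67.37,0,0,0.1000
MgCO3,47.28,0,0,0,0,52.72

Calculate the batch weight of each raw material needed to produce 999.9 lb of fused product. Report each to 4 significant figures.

Batch per 999.9 lb fused product:
  lithium carbonate: 332.6 lb
  talc: 400.0 lb
  pearl ash: 127.1 lb
  zircon sand: 267.7 lb
  MgCO3: 278.9 lb
Total batch = 1406 lb; LOI loss = 406.4 lb; yield = 71.10%

Rounding to 4 significant figures applies to every in-between result as printed; every computation carries full float precision in every operation; every reported value carries a single rounding. All derived quantities (glass mass, LOI, totals, five oxide percentages, the yield) are recomputed in full float precision using the weight values per 999.9 lb of glass as set out in the question or the answer.
Oxide-by-oxide targets in 999.9 lb fused product:
  MgO: 25.81% × 999.9 = 258.1 lb
  SiO2: 34.08% × 999.9 = 340.8 lb
  ZrO2: 18.04% × 999.9 = 180.4 lb
  K2O: 8.651% × 999.9 = 86.50 lb
  Li2O: 13.42% × 999.9 = 134.2 lb
Sums-versus-targets review applying the batch weights above, under the basis named above (target by target, the sums agree modulo rounding of the values):
  MgO: 400.0·0.3155 + 278.9·0.4728 = 258.1 lb (target 258.1 lb)
  SiO2: 400.0·0.6342 + 267.7·0.3253 = 340.8 lb (target 340.8 lb)
  ZrO2: 267.7·0.6737 = 180.3 lb (target 180.4 lb)
  K2O: 127.1·0.6806 = 86.50 lb (target 86.50 lb)
  Li2O: 332.6·0.4035 = 134.2 lb (target 134.2 lb)
Auditing the glass mass value: whole batch net of LOI = 999.9 lb (summing oxide targets gives 999.9 lb; stated basis 999.9 lb — deltas are rounding alone).
Batch grand total — Σ batch = 1406 lb; LOI loss = Σ batch·LOI = 406.4 lb; yield: glass divided by total = 71.10%.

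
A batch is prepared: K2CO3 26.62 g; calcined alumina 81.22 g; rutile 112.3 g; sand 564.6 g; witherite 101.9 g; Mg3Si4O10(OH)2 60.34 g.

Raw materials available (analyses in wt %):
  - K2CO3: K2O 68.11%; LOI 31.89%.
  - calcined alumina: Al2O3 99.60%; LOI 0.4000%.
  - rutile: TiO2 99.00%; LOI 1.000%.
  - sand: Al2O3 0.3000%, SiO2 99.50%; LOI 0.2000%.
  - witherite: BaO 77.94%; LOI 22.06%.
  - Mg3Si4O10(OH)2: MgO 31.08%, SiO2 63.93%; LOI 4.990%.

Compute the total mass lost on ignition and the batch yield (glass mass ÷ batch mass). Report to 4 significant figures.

Each numeric step runs at exact precision throughout — working values are shown rounded to four significant figures at each printed step — each reported number includes exactly one rounding. The derived quantities are recomputed starting from the weights for 910.4 g of glass in exact precision (LOI, totals, glass mass, the six compositions, the yield) precisely as stated by problem or answer.
Loss on ignition, line by line:
  K2CO3: 26.62 × 0.3189 = 8.489 g
  calcined alumina: 81.22 × 0.004000 = 0.3249 g
  rutile: 112.3 × 0.01000 = 1.123 g
  sand: 564.6 × 0.002000 = 1.129 g
  witherite: 101.9 × 0.2206 = 22.48 g
  Mg3Si4O10(OH)2: 60.34 × 0.04990 = 3.011 g
Total LOI = 36.56 g
Glass = batch − LOI = 947.0 − 36.56 = 910.4 g

LOI loss = 36.56 g; glass = 910.4 g; yield = 96.14%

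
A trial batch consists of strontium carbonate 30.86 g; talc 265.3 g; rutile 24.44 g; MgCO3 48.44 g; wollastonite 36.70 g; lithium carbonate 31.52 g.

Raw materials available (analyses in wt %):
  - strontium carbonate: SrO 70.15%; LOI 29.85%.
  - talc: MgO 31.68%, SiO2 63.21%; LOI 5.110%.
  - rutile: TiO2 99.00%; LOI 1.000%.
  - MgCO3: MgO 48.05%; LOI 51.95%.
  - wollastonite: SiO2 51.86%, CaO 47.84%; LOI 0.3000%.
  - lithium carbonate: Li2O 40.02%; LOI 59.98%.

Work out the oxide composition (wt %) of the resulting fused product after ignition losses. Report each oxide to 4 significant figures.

Glass mass = 370.1 g (batch 437.3 − LOI 67.19).
Composition: MgO 29.00%, TiO2 6.538%, SiO2 50.46%, SrO 5.850%, Li2O 3.409%, CaO 4.744%

Values along the way are shown (rounded to 4 significant digits) in the working — every computation keeps full float precision throughout; every reported figure sees exactly one rounding — all derived quantities are re-derived at full precision (totals, the six compositions, the yield, glass mass, LOI) using the weight values on 370.1 g of glass exactly as shown in the problem or answer text.
What the batch supplies per oxide:
  MgO: 265.3·0.3168 + 48.44·0.4805 = 107.3 g
  TiO2: 24.44·0.9900 = 24.20 g
  SiO2: 265.3·0.6321 + 36.70·0.5186 = 186.7 g
  SrO: 30.86·0.7015 = 21.65 g
  Li2O: 31.52·0.4002 = 12.61 g
  CaO: 36.70·0.4784 = 17.56 g
LOI: 30.86·0.2985 + 265.3·0.05110 + 24.44·0.01000 + 48.44·0.5195 + 36.70·0.003000 + 31.52·0.5998 = 67.19 g
batch − LOI leaves glass = 437.3 − 67.19 = 370.1 g (= Σ oxide masses)
oxide / glass × 100 gives the wt %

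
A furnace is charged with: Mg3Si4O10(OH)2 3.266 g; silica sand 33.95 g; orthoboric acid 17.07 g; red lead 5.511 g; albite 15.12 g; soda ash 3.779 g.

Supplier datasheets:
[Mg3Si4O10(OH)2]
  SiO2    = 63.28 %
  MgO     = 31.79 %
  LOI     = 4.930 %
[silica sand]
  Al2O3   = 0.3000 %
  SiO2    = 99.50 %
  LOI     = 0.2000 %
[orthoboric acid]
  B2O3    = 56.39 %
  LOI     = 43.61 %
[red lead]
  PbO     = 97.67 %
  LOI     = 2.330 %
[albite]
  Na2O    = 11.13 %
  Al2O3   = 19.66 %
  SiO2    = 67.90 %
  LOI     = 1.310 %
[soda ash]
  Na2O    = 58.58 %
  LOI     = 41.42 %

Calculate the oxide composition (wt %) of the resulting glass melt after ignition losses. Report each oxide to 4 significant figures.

Glass mass = 69.13 g (batch 78.70 − LOI 9.565).
Composition: Na2O 5.637%, PbO 7.786%, Al2O3 4.447%, B2O3 13.92%, SiO2 66.70%, MgO 1.502%

Working values are printed rounded to 4 significant figures on the page. Exact precision is carried at every stage — a single rounding produces each reported number — derived quantities, which include LOI, glass mass, the totals, the yield, six oxide percentages, are computed in full float precision, as set out in the question or the answer, from the weighed amounts on 69.13 g of glass.
Delivered oxide masses:
  Na2O: 15.12·0.1113 + 3.779·0.5858 = 3.897 g
  PbO: 5.511·0.9767 = 5.383 g
  Al2O3: 33.95·0.003000 + 15.12·0.1966 = 3.074 g
  B2O3: 17.07·0.5639 = 9.626 g
  SiO2: 3.266·0.6328 + 33.95·0.9950 + 15.12·0.6790 = 46.11 g
  MgO: 3.266·0.3179 = 1.038 g
LOI: 3.266·0.04930 + 33.95·0.002000 + 17.07·0.4361 + 5.511·0.02330 + 15.12·0.01310 + 3.779·0.4142 = 9.565 g
The glass mass, total less LOI, = 78.70 − 9.565 = 69.13 g (consistent with Σ oxide mass)
each wt % is 100 × oxide ÷ glass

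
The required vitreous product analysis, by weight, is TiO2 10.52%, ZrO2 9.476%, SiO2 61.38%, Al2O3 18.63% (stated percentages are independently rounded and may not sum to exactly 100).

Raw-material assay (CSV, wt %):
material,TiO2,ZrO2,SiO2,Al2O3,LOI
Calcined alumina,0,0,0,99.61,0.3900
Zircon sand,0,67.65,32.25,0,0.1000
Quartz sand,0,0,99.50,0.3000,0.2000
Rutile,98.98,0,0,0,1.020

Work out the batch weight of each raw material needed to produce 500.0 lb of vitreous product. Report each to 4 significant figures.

Intermediates appear (rounded to four significant digits) between the steps. All internal work maintains full precision throughout — exactly one rounding lands on each reported number. The derived quantities (glass mass, the four compositions, totals, yield, LOI) are computed at exact precision from the batch weights at 500.0 lb of glass, precisely as stated by the problem or answer text.
Target masses of each oxide per 500.0 lb vitreous product:
  TiO2: 10.52% × 500.0 = 52.60 lb
  ZrO2: 9.476% × 500.0 = 47.38 lb
  SiO2: 61.38% × 500.0 = 306.9 lb
  Al2O3: 18.63% × 500.0 = 93.15 lb
Per-oxide balance check with the batch weights as given, at the basis given (delivered sums recover each target once rounding is allowed for):
  TiO2: 53.14·0.9898 = 52.60 lb (target 52.60 lb)
  ZrO2: 70.04·0.6765 = 47.38 lb (target 47.38 lb)
  SiO2: 70.04·0.3225 + 285.7·0.9950 = 306.9 lb (target 306.9 lb)
  Al2O3: 92.65·0.9961 + 285.7·0.003000 = 93.15 lb (target 93.15 lb)
The glass-mass cross-check: whole batch net of LOI = 500.0 lb (the targets, summed, come to 500.0 lb; with the basis standing at 500.0 lb — gaps are rounding artifacts).
Adding the batch up: Σ batch = 501.5 lb; LOI removed, Σ of batch·LOI: 1.545 lb; as yield: glass ÷ batch → 99.69%.

Batch per 500.0 lb vitreous product:
  Calcined alumina: 92.65 lb
  Zircon sand: 70.04 lb
  Quartz sand: 285.7 lb
  Rutile: 53.14 lb
Total batch = 501.5 lb; LOI loss = 1.545 lb; yield = 99.69%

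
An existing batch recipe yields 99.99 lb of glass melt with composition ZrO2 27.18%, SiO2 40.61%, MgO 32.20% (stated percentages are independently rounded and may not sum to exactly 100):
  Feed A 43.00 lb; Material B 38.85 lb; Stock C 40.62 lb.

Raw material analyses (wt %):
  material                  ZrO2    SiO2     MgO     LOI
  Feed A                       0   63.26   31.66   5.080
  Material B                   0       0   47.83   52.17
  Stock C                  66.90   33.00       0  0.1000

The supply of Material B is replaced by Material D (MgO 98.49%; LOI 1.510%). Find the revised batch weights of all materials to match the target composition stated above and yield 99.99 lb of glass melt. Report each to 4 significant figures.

Working values are printed with 4-significant-digit rounding between the steps; all arithmetic maintains full float precision at each step; every reported result carries a single rounding — all derived quantities (the three compositions, glass mass, yield, the totals, ignition loss) are recomputed at exact precision from the weighed amounts at 99.99 lb of glass exactly as shown in the problem or the answer.
Oxide mass targets, per 99.99 lb glass melt:
  ZrO2: 27.18% × 99.99 = 27.18 lb
  SiO2: 40.61% × 99.99 = 40.61 lb
  MgO: 32.20% × 99.99 = 32.20 lb
Mass-balance tally per oxide from the weights as reported, for the quoted basis mass (each sum matches its target mass once rounding is allowed for):
  ZrO2: 40.62·0.6690 = 27.17 lb (target 27.18 lb)
  SiO2: 43.00·0.6326 + 40.62·0.3300 = 40.61 lb (target 40.61 lb)
  MgO: 43.00·0.3166 + 18.87·0.9849 = 32.20 lb (target 32.20 lb)
Glass-mass closure: total batch − LOI = 99.98 lb (the targets, summed, come to 99.98 lb; against the stated basis, 99.99 lb — a pure rounding effect).
Batch total: Σ batch = 102.5 lb; loss to ignition Σ batch·LOI = 2.510 lb; the yield ratio, glass ÷ batch: 97.55%.

Revised batch per 99.99 lb glass melt:
  Feed A: 43.00 lb
  Material D: 18.87 lb
  Stock C: 40.62 lb
Total batch = 102.5 lb; LOI loss = 2.510 lb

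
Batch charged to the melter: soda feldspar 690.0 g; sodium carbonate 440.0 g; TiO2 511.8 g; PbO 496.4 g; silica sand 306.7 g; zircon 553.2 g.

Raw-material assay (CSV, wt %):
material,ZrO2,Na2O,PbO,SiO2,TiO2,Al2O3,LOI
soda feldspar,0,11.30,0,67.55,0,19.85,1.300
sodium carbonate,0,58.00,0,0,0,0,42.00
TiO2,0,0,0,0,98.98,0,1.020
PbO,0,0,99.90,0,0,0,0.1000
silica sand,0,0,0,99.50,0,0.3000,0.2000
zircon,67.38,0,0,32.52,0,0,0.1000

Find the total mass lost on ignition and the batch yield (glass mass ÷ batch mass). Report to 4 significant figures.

Mid-chain values appear (rounded to 4 significant digits) within the worked lines. The working math carries exact precision through every step. Exactly one rounding is applied to each reported result. The derived quantities, including net glass mass, the yield, totals, six oxide percentages, ignition loss, are computed from the weighed amounts for 2797 g of glass in full float precision as written in the problem or answer text.
Each material's LOI contribution:
  soda feldspar: 690.0 × 0.01300 = 8.970 g
  sodium carbonate: 440.0 × 0.4200 = 184.8 g
  TiO2: 511.8 × 0.01020 = 5.220 g
  PbO: 496.4 × 0.001000 = 0.4964 g
  silica sand: 306.7 × 0.002000 = 0.6134 g
  zircon: 553.2 × 0.001000 = 0.5532 g
Total LOI = 200.7 g
Glass = batch − LOI = 2998 − 200.7 = 2797 g

LOI loss = 200.7 g; glass = 2797 g; yield = 93.31%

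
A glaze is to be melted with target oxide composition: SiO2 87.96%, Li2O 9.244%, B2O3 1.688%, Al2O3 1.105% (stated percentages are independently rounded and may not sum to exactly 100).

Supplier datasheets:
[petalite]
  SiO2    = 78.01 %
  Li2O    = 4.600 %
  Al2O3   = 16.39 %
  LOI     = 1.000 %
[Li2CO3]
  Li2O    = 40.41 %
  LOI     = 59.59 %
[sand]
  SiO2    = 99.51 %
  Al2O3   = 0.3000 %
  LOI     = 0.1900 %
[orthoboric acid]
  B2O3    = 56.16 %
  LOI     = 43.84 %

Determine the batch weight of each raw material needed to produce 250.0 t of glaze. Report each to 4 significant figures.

Rounding to four significant digits applies to each working value as printed — all internal work carries exact precision at each step; each reported figure takes just one rounding; all derived quantities (the yield, four oxide percentages, the totals, ignition loss, glass mass) are rebuilt from the weighed amounts on 250.0 t of glass at full float precision as given in the problem or the answer.
Oxide mass targets, per 250.0 t glaze:
  SiO2: 87.96% × 250.0 = 219.9 t
  Li2O: 9.244% × 250.0 = 23.11 t
  B2O3: 1.688% × 250.0 = 4.220 t
  Al2O3: 1.105% × 250.0 = 2.762 t
Per-oxide balance check with the batch weights as given, at the basis given (delivered sums recover each target exact up to rounding of places):
  SiO2: 13.00·0.7801 + 210.8·0.9951 = 219.9 t (target 219.9 t)
  Li2O: 13.00·0.04600 + 55.71·0.4041 = 23.11 t (target 23.11 t)
  B2O3: 7.514·0.5616 = 4.220 t (target 4.220 t)
  Al2O3: 13.00·0.1639 + 210.8·0.003000 = 2.763 t (target 2.762 t)
Glass mass check: batch Σ − ignition loss = 250.0 t (the Σ of target masses is 250.0 t; with the basis standing at 250.0 t — a pure rounding effect).
Whole-batch sum: Σ batch = 287.0 t; loss to ignition Σ batch·LOI = 37.02 t; glass ÷ batch gives a yield of 87.10%.

Batch per 250.0 t glaze:
  petalite: 13.00 t
  Li2CO3: 55.71 t
  sand: 210.8 t
  orthoboric acid: 7.514 t
Total batch = 287.0 t; LOI loss = 37.02 t; yield = 87.10%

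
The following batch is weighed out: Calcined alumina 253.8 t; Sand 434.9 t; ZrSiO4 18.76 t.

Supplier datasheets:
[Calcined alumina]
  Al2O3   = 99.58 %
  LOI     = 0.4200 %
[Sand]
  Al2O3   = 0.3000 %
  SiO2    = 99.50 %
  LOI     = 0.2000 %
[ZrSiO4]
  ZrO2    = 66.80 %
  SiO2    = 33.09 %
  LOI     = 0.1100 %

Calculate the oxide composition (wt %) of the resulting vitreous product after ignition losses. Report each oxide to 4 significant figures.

In-progress results are displayed (rounded to four significant digits) alongside each step — the working math carries exact precision end to end; each reported number includes exactly one rounding — derived quantities, which include totals, three oxide percentages, glass mass, yield, ignition loss, are recomputed at exact precision, exactly as printed in problem or answer, starting from the weights on 705.5 t of glass.
What the batch supplies per oxide:
  Al2O3: 253.8·0.9958 + 434.9·0.003000 = 254.0 t
  ZrO2: 18.76·0.6680 = 12.53 t
  SiO2: 434.9·0.9950 + 18.76·0.3309 = 438.9 t
LOI: 253.8·0.004200 + 434.9·0.002000 + 18.76·0.001100 = 1.956 t
Net of LOI, the glass mass = 707.5 − 1.956 = 705.5 t (matching Σ of the oxides)
wt % = 100 × oxide mass / glass mass

Glass mass = 705.5 t (batch 707.5 − LOI 1.956).
Composition: Al2O3 36.01%, ZrO2 1.776%, SiO2 62.22%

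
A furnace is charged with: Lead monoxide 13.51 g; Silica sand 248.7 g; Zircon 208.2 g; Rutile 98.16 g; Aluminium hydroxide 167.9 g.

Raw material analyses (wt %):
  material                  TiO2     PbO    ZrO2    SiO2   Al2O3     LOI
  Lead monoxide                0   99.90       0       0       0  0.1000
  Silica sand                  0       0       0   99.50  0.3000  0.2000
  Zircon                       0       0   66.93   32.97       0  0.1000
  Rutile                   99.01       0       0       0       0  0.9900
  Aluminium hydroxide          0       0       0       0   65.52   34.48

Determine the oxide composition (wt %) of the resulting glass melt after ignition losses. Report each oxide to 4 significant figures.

All internal work carries exact precision from first step to last — mid-chain values are shown (rounded to 4 significant figures) in the printout. Exactly one rounding lands on every reported value; all derived quantities, including LOI, totals, yield, five oxide percentages, glass mass, are rebuilt using the weight values for 676.9 g of glass in full precision as quoted within problem or answer.
Oxide-by-oxide delivered mass:
  TiO2: 98.16·0.9901 = 97.19 g
  PbO: 13.51·0.9990 = 13.50 g
  ZrO2: 208.2·0.6693 = 139.3 g
  SiO2: 248.7·0.9950 + 208.2·0.3297 = 316.1 g
  Al2O3: 248.7·0.003000 + 167.9·0.6552 = 110.8 g
LOI: 13.51·0.001000 + 248.7·0.002000 + 208.2·0.001000 + 98.16·0.009900 + 167.9·0.3448 = 59.58 g
The glass mass, total less LOI, = 736.5 − 59.58 = 676.9 g (= Σ oxide masses)
each wt % is 100 × oxide ÷ glass

Glass mass = 676.9 g (batch 736.5 − LOI 59.58).
Composition: TiO2 14.36%, PbO 1.994%, ZrO2 20.59%, SiO2 46.70%, Al2O3 16.36%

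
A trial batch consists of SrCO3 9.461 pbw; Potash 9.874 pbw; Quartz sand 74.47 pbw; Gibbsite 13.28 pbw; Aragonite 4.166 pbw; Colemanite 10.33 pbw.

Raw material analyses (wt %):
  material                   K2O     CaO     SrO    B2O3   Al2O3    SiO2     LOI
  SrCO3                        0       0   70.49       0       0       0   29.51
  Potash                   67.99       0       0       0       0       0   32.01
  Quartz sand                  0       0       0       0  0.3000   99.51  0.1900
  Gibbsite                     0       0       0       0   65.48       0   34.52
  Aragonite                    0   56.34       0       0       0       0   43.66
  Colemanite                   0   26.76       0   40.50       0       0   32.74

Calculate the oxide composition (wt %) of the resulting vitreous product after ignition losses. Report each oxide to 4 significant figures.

Glass mass = 105.7 pbw (batch 121.6 − LOI 15.88).
Composition: K2O 6.351%, CaO 4.836%, SrO 6.309%, B2O3 3.958%, Al2O3 8.438%, SiO2 70.11%

Rounding to four significant figures applies to every intermediate as printed; the whole derivation carries exact precision at each step. Every reported result is rounded only once. Derived quantities are re-derived at exact precision (glass mass, the yield, LOI, six oxide percentages, totals) using the weight values per 105.7 pbw of glass as they appear in either problem or answer.
Delivered oxide masses:
  K2O: 9.874·0.6799 = 6.713 pbw
  CaO: 4.166·0.5634 + 10.33·0.2676 = 5.111 pbw
  SrO: 9.461·0.7049 = 6.669 pbw
  B2O3: 10.33·0.4050 = 4.184 pbw
  Al2O3: 74.47·0.003000 + 13.28·0.6548 = 8.919 pbw
  SiO2: 74.47·0.9951 = 74.11 pbw
LOI: 9.461·0.2951 + 9.874·0.3201 + 74.47·0.001900 + 13.28·0.3452 + 4.166·0.4366 + 10.33·0.3274 = 15.88 pbw
Glass mass = batch − LOI = 121.6 − 15.88 = 105.7 pbw (= Σ oxide masses)
each wt % is 100 × oxide ÷ glass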